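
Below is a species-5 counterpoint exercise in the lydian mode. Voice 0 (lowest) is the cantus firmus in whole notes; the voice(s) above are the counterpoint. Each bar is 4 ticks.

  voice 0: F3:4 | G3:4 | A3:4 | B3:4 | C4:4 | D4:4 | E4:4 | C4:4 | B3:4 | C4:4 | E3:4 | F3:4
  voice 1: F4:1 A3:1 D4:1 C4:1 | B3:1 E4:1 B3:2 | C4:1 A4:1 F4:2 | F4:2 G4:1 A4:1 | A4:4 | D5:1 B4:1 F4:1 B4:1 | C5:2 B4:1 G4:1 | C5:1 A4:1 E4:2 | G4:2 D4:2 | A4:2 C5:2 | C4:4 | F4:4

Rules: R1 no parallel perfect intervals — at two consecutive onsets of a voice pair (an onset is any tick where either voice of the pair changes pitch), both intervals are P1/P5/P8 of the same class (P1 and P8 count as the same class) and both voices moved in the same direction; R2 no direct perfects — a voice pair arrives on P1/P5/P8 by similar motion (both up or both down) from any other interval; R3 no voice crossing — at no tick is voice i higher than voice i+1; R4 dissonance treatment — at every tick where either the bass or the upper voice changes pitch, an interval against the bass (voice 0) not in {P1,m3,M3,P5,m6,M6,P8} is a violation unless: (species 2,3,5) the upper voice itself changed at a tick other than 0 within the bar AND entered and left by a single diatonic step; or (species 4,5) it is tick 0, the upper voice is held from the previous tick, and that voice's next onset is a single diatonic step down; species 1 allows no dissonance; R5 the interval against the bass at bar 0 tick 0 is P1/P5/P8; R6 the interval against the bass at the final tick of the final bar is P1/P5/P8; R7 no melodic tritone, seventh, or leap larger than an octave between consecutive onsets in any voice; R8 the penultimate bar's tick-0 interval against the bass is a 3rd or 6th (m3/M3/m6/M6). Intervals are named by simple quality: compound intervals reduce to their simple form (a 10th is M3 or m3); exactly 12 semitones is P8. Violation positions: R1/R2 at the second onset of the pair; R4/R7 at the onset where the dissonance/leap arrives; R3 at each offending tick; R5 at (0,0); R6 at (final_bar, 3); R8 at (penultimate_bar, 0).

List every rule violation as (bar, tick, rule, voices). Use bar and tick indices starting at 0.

bar 0: v0=F3 v1=F4 downbeat P8
bar 1: v0=G3 v1=B3 downbeat M3
bar 2: v0=A3 v1=C4 downbeat m3
bar 3: v0=B3 v1=F4 downbeat TT
bar 4: v0=C4 v1=A4 downbeat M6
bar 5: v0=D4 v1=D5 downbeat P8
bar 6: v0=E4 v1=C5 downbeat m6
bar 7: v0=C4 v1=C5 downbeat P8
bar 8: v0=B3 v1=G4 downbeat m6
bar 9: v0=C4 v1=A4 downbeat M6
bar 10: v0=E3 v1=C4 downbeat m6
bar 11: v0=F3 v1=F4 downbeat P8
  -> R4 @ bar 3 tick 0 v(0, 1): B3/F4 TT untreated
  -> R4 @ bar 3 tick 3 v(0, 1): B3/A4 m7 untreated
  -> R2 @ bar 5 tick 0 v(0, 1): C4/A4 M6 -> D4/D5 P8 similar
  -> R7 @ bar 5 tick 2 v(1,): B4->F4 leap 6st
  -> R7 @ bar 5 tick 3 v(1,): F4->B4 leap 6st
  -> R2 @ bar 11 tick 0 v(0, 1): E3/C4 m6 -> F3/F4 P8 similar

(3, 0, R4, (0, 1))
(3, 3, R4, (0, 1))
(5, 0, R2, (0, 1))
(5, 2, R7, (1,))
(5, 3, R7, (1,))
(11, 0, R2, (0, 1))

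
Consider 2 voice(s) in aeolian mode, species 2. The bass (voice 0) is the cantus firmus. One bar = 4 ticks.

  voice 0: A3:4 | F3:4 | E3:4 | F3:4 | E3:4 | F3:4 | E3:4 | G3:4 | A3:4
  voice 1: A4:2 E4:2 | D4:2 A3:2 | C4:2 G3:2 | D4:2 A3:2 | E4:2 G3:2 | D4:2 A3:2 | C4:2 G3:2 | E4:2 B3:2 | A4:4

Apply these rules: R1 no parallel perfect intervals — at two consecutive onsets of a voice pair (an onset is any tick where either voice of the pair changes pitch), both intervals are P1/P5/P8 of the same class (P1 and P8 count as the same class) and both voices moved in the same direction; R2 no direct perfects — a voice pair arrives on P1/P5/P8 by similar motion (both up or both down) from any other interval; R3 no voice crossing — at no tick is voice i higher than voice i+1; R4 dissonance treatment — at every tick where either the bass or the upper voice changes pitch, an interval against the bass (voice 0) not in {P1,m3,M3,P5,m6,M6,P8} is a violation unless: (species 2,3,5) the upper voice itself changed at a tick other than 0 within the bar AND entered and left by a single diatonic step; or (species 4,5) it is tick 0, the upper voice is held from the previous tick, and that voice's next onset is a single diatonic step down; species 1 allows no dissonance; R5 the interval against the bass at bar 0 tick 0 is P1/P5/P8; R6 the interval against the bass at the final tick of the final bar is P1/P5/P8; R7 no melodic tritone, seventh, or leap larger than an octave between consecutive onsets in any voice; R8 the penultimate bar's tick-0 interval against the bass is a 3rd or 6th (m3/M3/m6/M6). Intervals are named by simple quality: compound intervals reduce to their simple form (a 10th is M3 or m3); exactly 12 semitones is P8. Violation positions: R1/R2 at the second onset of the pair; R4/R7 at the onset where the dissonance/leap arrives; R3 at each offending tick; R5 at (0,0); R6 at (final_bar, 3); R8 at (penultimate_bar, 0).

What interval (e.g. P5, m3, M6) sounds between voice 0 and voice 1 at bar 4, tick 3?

voice 0=E3 voice 1=G3 -> m3

m3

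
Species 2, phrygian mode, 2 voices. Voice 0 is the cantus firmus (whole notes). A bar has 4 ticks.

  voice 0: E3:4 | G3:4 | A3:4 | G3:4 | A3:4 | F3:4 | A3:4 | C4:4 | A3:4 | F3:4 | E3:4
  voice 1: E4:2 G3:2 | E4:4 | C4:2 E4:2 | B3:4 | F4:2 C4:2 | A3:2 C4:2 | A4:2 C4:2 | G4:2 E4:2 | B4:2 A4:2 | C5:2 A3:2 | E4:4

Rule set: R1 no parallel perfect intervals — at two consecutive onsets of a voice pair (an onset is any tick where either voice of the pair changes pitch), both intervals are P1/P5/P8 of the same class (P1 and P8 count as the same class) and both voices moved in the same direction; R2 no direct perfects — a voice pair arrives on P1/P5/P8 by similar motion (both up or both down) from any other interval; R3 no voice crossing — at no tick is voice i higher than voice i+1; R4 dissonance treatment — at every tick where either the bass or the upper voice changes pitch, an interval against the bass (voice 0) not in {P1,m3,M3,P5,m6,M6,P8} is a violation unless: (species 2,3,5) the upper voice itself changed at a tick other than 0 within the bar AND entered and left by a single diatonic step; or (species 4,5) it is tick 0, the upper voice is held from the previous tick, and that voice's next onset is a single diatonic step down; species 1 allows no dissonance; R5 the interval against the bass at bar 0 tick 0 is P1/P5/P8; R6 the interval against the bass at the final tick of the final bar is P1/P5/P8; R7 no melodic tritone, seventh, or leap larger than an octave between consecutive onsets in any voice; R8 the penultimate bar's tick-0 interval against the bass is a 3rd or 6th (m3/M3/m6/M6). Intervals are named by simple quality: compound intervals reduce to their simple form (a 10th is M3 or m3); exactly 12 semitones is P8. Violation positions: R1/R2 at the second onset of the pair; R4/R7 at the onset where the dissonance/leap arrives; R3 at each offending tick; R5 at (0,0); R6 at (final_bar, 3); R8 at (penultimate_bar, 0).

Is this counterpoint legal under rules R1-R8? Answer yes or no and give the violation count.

bar 0: v0=E3 v1=E4 (P8)
bar 1: v0=G3 v1=E4 (M6)
bar 2: v0=A3 v1=C4 (m3)
bar 3: v0=G3 v1=B3 (M3)
bar 4: v0=A3 v1=F4 (m6)
bar 5: v0=F3 v1=A3 (M3)
bar 6: v0=A3 v1=A4 (P8)
bar 7: v0=C4 v1=G4 (P5)
bar 8: v0=A3 v1=B4 (M2)
bar 9: v0=F3 v1=C5 (P5)
bar 10: v0=E3 v1=E4 (P8)
  R7 @ bar4.0: B3->F4 leap 6st
  R2 @ bar6.0: F3/C4 P5 -> A3/A4 P8 similar
  R2 @ bar7.0: A3/C4 m3 -> C4/G4 P5 similar
  R4 @ bar8.0: A3/B4 M2 untreated
  R8 @ bar9.0: penult P5 not 3rd/6th
  R7 @ bar9.2: C5->A3 leap 15st

No (6 violations)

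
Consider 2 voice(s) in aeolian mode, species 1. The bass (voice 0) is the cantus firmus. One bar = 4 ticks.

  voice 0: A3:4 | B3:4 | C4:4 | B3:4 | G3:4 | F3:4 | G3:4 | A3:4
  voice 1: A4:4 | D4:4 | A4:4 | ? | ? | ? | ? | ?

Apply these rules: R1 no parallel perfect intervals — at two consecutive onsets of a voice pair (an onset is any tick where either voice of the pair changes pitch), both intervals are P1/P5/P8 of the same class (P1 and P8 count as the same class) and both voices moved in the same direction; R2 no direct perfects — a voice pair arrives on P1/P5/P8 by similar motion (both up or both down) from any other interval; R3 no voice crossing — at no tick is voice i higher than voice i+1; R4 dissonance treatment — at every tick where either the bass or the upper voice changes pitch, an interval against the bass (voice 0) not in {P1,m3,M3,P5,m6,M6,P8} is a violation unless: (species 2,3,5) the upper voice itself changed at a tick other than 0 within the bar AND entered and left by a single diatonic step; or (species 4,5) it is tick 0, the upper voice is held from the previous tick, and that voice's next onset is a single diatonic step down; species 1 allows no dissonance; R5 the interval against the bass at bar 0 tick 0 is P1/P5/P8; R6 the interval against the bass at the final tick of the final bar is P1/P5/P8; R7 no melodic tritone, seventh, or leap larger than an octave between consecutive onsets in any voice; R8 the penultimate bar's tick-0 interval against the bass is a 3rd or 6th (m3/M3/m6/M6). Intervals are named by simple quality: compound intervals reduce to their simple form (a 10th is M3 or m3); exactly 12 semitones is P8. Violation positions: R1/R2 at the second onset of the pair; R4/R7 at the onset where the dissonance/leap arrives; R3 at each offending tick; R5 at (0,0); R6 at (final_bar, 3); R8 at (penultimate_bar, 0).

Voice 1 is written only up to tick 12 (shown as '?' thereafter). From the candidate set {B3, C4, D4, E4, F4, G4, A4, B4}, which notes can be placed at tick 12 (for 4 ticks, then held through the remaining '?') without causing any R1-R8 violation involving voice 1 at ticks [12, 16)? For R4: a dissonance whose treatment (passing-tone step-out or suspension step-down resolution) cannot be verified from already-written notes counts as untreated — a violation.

{B4, D4, G4}

B3: violates R2,R7
C4: violates R4
D4: legal
E4: violates R4
F4: violates R4
G4: legal
A4: violates R4
B4: legal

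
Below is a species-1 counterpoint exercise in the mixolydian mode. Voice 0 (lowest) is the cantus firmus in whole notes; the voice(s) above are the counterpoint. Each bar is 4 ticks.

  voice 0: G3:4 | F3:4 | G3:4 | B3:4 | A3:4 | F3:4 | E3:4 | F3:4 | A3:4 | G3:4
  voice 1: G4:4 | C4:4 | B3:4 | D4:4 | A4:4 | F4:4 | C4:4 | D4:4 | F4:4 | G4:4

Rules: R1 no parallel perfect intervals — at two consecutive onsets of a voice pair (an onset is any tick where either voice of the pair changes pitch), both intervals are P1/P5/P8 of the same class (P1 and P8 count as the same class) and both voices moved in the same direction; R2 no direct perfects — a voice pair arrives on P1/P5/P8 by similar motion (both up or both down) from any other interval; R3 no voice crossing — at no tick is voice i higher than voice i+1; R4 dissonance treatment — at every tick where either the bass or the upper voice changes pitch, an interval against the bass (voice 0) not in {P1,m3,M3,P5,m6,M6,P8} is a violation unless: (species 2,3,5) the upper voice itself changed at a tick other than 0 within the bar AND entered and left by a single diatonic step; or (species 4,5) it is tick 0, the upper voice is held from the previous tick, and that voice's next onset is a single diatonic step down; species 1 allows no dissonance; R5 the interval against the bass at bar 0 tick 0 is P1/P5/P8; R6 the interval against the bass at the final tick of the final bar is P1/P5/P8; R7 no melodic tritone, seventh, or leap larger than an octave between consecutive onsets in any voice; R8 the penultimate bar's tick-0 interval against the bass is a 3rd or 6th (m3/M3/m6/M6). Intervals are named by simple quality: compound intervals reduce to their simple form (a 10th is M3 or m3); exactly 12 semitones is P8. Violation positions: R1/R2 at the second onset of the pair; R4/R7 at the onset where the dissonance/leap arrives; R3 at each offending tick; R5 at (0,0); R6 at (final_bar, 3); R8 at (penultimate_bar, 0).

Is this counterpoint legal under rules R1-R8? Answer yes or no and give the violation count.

No (2 violations)

bar 0: v0=G3 v1=G4 (P8)
bar 1: v0=F3 v1=C4 (P5)
bar 2: v0=G3 v1=B3 (M3)
bar 3: v0=B3 v1=D4 (m3)
bar 4: v0=A3 v1=A4 (P8)
bar 5: v0=F3 v1=F4 (P8)
bar 6: v0=E3 v1=C4 (m6)
bar 7: v0=F3 v1=D4 (M6)
bar 8: v0=A3 v1=F4 (m6)
bar 9: v0=G3 v1=G4 (P8)
  R2 @ bar1.0: G3/G4 P8 -> F3/C4 P5 similar
  R1 @ bar5.0: A3/A4 P8 -> F3/F4 P8 similar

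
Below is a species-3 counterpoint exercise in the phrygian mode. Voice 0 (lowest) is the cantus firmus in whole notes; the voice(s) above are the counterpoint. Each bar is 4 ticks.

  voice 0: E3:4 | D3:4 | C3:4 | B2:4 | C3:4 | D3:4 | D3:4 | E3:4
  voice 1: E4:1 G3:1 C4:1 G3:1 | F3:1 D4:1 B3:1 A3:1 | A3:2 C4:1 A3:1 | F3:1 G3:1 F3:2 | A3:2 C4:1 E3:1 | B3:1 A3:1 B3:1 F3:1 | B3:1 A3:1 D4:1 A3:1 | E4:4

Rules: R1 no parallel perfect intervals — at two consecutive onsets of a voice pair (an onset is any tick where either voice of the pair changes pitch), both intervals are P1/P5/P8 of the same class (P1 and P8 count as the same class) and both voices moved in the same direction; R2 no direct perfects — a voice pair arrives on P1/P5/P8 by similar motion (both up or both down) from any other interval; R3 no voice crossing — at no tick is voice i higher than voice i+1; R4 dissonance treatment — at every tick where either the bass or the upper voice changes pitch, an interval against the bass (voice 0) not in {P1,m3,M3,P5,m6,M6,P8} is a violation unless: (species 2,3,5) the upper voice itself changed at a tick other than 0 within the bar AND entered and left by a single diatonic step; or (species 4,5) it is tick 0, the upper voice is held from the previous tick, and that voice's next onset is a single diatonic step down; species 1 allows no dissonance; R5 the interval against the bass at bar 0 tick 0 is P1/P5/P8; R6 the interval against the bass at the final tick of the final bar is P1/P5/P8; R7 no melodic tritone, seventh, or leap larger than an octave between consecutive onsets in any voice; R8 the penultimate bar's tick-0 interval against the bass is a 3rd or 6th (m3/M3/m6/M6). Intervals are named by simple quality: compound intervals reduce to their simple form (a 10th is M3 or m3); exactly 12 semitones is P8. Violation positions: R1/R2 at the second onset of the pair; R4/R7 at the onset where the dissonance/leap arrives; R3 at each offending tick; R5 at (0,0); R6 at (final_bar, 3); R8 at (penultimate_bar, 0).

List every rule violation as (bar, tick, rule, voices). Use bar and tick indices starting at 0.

(3, 0, R4, (0, 1))
(3, 2, R4, (0, 1))
(5, 3, R7, (1,))
(6, 0, R7, (1,))
(7, 0, R2, (0, 1))

bar 0: v0=E3 v1=E4 downbeat P8
bar 1: v0=D3 v1=F3 downbeat m3
bar 2: v0=C3 v1=A3 downbeat M6
bar 3: v0=B2 v1=F3 downbeat TT
bar 4: v0=C3 v1=A3 downbeat M6
bar 5: v0=D3 v1=B3 downbeat M6
bar 6: v0=D3 v1=B3 downbeat M6
bar 7: v0=E3 v1=E4 downbeat P8
  -> R4 @ bar 3 tick 0 v(0, 1): B2/F3 TT untreated
  -> R4 @ bar 3 tick 2 v(0, 1): B2/F3 TT untreated
  -> R7 @ bar 5 tick 3 v(1,): B3->F3 leap 6st
  -> R7 @ bar 6 tick 0 v(1,): F3->B3 leap 6st
  -> R2 @ bar 7 tick 0 v(0, 1): D3/A3 P5 -> E3/E4 P8 similar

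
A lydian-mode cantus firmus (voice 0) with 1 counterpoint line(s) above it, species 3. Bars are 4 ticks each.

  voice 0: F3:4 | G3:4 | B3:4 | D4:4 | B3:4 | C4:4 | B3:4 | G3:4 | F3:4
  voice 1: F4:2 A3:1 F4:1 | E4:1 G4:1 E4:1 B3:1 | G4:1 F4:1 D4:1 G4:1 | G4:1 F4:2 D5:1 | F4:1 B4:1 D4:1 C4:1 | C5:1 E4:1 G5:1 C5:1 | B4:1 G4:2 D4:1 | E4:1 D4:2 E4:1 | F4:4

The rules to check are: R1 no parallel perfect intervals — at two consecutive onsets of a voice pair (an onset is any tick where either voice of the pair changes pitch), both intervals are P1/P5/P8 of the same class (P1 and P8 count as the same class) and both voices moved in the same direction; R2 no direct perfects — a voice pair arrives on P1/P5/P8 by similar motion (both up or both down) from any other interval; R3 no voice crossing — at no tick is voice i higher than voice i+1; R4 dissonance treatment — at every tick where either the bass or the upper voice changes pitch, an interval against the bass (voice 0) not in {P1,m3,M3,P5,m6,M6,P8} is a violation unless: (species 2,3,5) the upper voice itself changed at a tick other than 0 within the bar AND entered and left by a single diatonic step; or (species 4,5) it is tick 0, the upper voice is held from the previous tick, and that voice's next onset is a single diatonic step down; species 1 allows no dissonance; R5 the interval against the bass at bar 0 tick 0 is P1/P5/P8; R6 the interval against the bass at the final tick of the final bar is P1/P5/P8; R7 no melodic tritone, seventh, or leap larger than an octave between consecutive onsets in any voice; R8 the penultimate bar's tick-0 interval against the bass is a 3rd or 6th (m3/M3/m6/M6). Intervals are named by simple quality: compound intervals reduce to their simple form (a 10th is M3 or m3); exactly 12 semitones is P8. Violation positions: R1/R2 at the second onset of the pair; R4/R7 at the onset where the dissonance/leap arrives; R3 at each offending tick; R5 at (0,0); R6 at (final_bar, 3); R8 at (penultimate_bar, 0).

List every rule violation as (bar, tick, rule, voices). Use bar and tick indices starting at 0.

(2, 1, R4, (0, 1))
(3, 0, R4, (0, 1))
(4, 0, R4, (0, 1))
(4, 1, R7, (1,))
(4, 3, R4, (0, 1))
(5, 0, R2, (0, 1))
(5, 2, R7, (1,))
(6, 0, R1, (0, 1))

bar 0: v0=F3 v1=F4 downbeat P8
bar 1: v0=G3 v1=E4 downbeat M6
bar 2: v0=B3 v1=G4 downbeat m6
bar 3: v0=D4 v1=G4 downbeat P4
bar 4: v0=B3 v1=F4 downbeat TT
bar 5: v0=C4 v1=C5 downbeat P8
bar 6: v0=B3 v1=B4 downbeat P8
bar 7: v0=G3 v1=E4 downbeat M6
bar 8: v0=F3 v1=F4 downbeat P8
  -> R4 @ bar 2 tick 1 v(0, 1): B3/F4 TT untreated
  -> R4 @ bar 3 tick 0 v(0, 1): D4/G4 P4 untreated
  -> R4 @ bar 4 tick 0 v(0, 1): B3/F4 TT untreated
  -> R7 @ bar 4 tick 1 v(1,): F4->B4 leap 6st
  -> R4 @ bar 4 tick 3 v(0, 1): B3/C4 m2 untreated
  -> R2 @ bar 5 tick 0 v(0, 1): B3/C4 m2 -> C4/C5 P8 similar
  -> R7 @ bar 5 tick 2 v(1,): E4->G5 leap 15st
  -> R1 @ bar 6 tick 0 v(0, 1): C4/C5 P8 -> B3/B4 P8 similar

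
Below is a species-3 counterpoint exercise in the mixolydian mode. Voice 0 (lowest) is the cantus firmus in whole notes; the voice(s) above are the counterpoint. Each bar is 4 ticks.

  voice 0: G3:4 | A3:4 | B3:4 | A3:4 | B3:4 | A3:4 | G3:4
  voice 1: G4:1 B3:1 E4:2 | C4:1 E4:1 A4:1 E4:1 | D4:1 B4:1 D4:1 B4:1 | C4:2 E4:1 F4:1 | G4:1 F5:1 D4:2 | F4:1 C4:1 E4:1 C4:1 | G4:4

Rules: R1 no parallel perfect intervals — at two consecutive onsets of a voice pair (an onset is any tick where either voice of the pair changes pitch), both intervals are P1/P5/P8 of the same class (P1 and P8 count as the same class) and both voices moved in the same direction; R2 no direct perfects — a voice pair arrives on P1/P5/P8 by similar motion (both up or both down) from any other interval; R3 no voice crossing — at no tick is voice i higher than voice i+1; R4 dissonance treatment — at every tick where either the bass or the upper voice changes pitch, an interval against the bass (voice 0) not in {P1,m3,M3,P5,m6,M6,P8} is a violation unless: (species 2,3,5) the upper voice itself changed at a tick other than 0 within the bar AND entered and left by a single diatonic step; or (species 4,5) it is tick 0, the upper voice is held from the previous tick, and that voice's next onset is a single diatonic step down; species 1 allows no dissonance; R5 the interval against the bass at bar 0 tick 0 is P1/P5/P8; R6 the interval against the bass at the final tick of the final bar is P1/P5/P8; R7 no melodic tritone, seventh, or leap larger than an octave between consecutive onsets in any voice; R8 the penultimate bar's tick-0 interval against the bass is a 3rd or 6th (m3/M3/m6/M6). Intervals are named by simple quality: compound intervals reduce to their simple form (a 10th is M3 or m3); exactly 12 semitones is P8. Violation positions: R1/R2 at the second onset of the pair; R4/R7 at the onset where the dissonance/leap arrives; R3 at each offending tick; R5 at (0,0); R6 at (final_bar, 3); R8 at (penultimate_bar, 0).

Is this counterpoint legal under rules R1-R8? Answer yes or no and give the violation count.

bar 0: v0=G3 v1=G4 (P8)
bar 1: v0=A3 v1=C4 (m3)
bar 2: v0=B3 v1=D4 (m3)
bar 3: v0=A3 v1=C4 (m3)
bar 4: v0=B3 v1=G4 (m6)
bar 5: v0=A3 v1=F4 (m6)
bar 6: v0=G3 v1=G4 (P8)
  R7 @ bar3.0: B4->C4 leap 11st
  R4 @ bar4.1: B3/F5 TT untreated
  R7 @ bar4.1: G4->F5 leap 10st
  R7 @ bar4.2: F5->D4 leap 15st

No (4 violations)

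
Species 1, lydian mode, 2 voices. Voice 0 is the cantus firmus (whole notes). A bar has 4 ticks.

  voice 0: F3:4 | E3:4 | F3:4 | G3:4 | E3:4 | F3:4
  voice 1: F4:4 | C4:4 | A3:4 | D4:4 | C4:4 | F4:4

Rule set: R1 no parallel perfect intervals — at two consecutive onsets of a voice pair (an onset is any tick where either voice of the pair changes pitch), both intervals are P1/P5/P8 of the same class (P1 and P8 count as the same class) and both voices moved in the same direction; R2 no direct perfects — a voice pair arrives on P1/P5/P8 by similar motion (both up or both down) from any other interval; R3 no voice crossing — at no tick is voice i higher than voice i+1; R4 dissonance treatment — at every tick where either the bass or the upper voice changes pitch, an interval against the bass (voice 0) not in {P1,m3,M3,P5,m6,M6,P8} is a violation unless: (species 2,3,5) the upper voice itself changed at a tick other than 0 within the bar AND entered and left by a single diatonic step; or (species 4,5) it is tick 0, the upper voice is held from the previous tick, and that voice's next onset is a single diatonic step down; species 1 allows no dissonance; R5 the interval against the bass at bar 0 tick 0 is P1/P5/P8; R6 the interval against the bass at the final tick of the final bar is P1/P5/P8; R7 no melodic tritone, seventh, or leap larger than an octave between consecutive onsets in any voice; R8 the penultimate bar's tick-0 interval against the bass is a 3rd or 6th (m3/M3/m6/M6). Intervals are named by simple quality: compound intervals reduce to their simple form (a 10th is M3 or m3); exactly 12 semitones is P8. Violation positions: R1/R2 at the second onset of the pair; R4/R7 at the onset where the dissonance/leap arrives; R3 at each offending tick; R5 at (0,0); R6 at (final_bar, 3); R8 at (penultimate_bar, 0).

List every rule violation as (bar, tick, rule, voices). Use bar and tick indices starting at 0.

bar 0: v0=F3 v1=F4 downbeat P8
bar 1: v0=E3 v1=C4 downbeat m6
bar 2: v0=F3 v1=A3 downbeat M3
bar 3: v0=G3 v1=D4 downbeat P5
bar 4: v0=E3 v1=C4 downbeat m6
bar 5: v0=F3 v1=F4 downbeat P8
  -> R2 @ bar 3 tick 0 v(0, 1): F3/A3 M3 -> G3/D4 P5 similar
  -> R2 @ bar 5 tick 0 v(0, 1): E3/C4 m6 -> F3/F4 P8 similar

(3, 0, R2, (0, 1))
(5, 0, R2, (0, 1))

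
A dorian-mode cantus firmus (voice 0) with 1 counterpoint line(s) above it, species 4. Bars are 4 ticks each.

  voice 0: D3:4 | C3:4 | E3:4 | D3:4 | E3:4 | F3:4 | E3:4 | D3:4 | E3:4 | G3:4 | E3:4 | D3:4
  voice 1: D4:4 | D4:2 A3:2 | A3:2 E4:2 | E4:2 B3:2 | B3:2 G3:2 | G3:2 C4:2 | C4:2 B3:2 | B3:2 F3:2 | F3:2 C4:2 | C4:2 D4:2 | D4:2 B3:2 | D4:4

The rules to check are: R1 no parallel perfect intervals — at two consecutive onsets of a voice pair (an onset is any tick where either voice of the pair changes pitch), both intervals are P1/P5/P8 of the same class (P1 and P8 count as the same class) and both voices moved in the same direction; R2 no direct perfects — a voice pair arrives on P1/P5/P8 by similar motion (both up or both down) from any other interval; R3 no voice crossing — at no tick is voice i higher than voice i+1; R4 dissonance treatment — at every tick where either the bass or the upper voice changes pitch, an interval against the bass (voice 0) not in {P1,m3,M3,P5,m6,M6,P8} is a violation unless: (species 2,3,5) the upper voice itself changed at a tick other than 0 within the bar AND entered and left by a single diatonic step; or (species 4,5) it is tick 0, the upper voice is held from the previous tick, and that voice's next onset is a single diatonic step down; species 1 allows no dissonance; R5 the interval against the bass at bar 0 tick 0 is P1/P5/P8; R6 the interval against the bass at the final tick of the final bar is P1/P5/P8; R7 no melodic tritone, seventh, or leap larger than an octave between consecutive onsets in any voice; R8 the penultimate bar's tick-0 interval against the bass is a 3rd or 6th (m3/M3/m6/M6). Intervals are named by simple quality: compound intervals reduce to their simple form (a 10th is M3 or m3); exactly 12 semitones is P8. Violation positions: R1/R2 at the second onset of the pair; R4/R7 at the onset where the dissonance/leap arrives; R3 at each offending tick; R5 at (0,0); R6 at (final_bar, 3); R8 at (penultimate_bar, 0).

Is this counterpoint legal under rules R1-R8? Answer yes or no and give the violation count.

No (9 violations)

bar 0: v0=D3 v1=D4 (P8)
bar 1: v0=C3 v1=D4 (M2)
bar 2: v0=E3 v1=A3 (P4)
bar 3: v0=D3 v1=E4 (M2)
bar 4: v0=E3 v1=B3 (P5)
bar 5: v0=F3 v1=G3 (M2)
bar 6: v0=E3 v1=C4 (m6)
bar 7: v0=D3 v1=B3 (M6)
bar 8: v0=E3 v1=F3 (m2)
bar 9: v0=G3 v1=C4 (P4)
bar 10: v0=E3 v1=D4 (m7)
bar 11: v0=D3 v1=D4 (P8)
  R4 @ bar1.0: C3/D4 M2 untreated
  R4 @ bar2.0: E3/A3 P4 untreated
  R4 @ bar3.0: D3/E4 M2 untreated
  R4 @ bar5.0: F3/G3 M2 untreated
  R7 @ bar7.2: B3->F3 leap 6st
  R4 @ bar8.0: E3/F3 m2 untreated
  R4 @ bar9.0: G3/C4 P4 untreated
  R4 @ bar10.0: E3/D4 m7 untreated
  R8 @ bar10.0: penult m7 not 3rd/6th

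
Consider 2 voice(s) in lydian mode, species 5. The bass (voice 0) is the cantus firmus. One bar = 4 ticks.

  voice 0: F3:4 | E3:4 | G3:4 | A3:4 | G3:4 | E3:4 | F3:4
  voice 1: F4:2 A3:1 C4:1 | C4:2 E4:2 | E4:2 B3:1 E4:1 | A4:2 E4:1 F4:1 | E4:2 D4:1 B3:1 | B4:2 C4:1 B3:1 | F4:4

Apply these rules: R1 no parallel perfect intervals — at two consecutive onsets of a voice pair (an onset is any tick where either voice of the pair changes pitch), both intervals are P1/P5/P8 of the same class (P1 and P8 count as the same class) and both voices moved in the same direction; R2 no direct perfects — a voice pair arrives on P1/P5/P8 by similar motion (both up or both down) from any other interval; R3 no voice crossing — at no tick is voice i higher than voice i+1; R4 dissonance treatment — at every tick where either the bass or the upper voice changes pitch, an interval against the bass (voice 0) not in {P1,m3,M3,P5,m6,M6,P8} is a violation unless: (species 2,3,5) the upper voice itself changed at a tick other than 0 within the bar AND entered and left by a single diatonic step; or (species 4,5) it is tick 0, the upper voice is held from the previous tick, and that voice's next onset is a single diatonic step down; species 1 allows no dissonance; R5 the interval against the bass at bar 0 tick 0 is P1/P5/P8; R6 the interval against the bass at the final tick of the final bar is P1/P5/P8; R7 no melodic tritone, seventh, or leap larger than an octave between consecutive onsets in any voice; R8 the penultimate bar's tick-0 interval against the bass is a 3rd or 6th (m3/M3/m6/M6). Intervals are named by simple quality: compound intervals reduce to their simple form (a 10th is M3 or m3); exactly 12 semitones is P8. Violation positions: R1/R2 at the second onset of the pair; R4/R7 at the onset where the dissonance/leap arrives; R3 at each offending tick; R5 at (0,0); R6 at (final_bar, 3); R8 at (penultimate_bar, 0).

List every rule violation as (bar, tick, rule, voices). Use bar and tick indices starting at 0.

bar 0: v0=F3 v1=F4 downbeat P8
bar 1: v0=E3 v1=C4 downbeat m6
bar 2: v0=G3 v1=E4 downbeat M6
bar 3: v0=A3 v1=A4 downbeat P8
bar 4: v0=G3 v1=E4 downbeat M6
bar 5: v0=E3 v1=B4 downbeat P5
bar 6: v0=F3 v1=F4 downbeat P8
  -> R2 @ bar 3 tick 0 v(0, 1): G3/E4 M6 -> A3/A4 P8 similar
  -> R8 @ bar 5 tick 0 v(0, 1): penult P5 not 3rd/6th
  -> R7 @ bar 5 tick 2 v(1,): B4->C4 leap 11st
  -> R2 @ bar 6 tick 0 v(0, 1): E3/B3 P5 -> F3/F4 P8 similar
  -> R7 @ bar 6 tick 0 v(1,): B3->F4 leap 6st

(3, 0, R2, (0, 1))
(5, 0, R8, (0, 1))
(5, 2, R7, (1,))
(6, 0, R2, (0, 1))
(6, 0, R7, (1,))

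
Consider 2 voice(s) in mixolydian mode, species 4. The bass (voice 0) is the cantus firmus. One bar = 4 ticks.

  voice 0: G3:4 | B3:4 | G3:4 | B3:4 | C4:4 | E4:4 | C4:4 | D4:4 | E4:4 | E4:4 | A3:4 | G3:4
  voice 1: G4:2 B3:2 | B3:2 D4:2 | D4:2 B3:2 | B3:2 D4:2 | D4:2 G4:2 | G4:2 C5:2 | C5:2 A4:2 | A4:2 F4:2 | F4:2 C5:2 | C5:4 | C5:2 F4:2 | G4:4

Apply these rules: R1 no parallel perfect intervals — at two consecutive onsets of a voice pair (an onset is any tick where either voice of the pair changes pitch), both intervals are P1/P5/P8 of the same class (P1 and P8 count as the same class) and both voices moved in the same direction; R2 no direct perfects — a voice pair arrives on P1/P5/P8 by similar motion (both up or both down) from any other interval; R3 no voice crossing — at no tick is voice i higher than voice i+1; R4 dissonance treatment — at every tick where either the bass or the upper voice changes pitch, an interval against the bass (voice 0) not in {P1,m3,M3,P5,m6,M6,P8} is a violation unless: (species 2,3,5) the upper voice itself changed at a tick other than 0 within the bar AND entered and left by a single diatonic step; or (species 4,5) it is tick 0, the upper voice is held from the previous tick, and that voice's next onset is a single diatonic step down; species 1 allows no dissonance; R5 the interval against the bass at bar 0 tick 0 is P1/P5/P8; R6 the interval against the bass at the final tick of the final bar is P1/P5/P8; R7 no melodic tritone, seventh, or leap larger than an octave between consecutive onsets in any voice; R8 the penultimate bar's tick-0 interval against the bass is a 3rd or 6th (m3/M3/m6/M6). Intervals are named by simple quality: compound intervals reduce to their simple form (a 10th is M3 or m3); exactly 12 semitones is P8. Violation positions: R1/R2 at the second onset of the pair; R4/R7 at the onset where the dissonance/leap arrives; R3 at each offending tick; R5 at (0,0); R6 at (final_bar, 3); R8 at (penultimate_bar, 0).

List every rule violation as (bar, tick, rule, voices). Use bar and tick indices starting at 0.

(4, 0, R4, (0, 1))
(8, 0, R4, (0, 1))

bar 0: v0=G3 v1=G4 downbeat P8
bar 1: v0=B3 v1=B3 downbeat P1
bar 2: v0=G3 v1=D4 downbeat P5
bar 3: v0=B3 v1=B3 downbeat P1
bar 4: v0=C4 v1=D4 downbeat M2
bar 5: v0=E4 v1=G4 downbeat m3
bar 6: v0=C4 v1=C5 downbeat P8
bar 7: v0=D4 v1=A4 downbeat P5
bar 8: v0=E4 v1=F4 downbeat m2
bar 9: v0=E4 v1=C5 downbeat m6
bar 10: v0=A3 v1=C5 downbeat m3
bar 11: v0=G3 v1=G4 downbeat P8
  -> R4 @ bar 4 tick 0 v(0, 1): C4/D4 M2 untreated
  -> R4 @ bar 8 tick 0 v(0, 1): E4/F4 m2 untreated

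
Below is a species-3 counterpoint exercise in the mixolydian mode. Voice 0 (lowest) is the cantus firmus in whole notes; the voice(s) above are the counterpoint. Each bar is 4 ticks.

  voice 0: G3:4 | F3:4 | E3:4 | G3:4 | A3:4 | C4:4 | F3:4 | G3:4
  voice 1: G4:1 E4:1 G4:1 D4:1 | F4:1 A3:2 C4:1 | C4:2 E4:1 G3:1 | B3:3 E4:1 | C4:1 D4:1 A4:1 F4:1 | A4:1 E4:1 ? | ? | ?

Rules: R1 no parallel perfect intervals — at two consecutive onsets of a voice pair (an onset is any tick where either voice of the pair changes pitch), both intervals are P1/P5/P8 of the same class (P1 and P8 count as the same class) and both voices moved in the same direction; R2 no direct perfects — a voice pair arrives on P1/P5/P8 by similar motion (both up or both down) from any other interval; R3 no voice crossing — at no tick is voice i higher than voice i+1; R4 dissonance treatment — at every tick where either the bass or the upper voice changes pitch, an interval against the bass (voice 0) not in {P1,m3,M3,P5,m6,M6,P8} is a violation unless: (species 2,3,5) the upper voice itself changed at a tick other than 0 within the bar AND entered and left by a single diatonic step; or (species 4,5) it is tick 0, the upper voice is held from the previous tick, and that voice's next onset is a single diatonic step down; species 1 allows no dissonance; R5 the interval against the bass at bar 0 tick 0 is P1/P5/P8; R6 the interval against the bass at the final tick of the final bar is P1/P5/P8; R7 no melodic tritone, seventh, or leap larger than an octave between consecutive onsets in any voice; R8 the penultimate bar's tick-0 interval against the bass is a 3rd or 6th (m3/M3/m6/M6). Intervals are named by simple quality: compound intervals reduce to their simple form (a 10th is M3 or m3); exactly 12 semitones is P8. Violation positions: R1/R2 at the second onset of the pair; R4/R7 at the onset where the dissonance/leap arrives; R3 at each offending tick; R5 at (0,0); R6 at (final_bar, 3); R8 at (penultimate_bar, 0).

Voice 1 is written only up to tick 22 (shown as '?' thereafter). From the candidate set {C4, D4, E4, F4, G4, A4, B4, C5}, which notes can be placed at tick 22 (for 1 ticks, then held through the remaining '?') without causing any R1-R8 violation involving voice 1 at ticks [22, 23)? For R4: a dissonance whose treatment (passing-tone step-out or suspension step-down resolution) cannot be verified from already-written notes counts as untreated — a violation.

C4: legal
D4: violates R4
E4: legal
F4: violates R4
G4: legal
A4: legal
B4: violates R4
C5: legal

{A4, C4, C5, E4, G4}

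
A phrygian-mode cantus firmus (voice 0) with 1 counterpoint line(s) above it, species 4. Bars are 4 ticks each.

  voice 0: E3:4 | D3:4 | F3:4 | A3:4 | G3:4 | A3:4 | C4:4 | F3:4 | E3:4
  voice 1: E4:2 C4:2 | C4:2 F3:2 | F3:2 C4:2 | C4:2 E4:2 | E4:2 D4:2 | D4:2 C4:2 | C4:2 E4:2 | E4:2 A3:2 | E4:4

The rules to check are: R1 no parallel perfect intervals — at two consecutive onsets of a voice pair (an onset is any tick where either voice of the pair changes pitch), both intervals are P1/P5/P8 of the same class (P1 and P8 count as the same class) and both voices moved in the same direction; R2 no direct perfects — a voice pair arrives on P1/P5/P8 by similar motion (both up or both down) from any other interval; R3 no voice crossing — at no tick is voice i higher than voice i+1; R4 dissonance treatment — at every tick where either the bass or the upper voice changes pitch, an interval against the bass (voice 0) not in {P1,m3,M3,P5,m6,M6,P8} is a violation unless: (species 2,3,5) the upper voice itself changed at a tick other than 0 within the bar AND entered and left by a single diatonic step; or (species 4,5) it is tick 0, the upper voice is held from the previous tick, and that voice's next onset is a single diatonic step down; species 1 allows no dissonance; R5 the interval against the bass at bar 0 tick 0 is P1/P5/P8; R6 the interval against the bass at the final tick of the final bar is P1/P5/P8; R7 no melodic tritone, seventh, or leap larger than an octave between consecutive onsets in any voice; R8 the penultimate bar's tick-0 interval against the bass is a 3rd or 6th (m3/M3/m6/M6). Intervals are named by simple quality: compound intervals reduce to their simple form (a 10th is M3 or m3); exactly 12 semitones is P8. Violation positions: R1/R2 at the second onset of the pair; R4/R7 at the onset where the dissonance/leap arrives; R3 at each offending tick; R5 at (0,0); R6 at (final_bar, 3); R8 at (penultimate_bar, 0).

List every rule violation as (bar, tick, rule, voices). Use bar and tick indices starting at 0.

(1, 0, R4, (0, 1))
(7, 0, R4, (0, 1))
(7, 0, R8, (0, 1))

bar 0: v0=E3 v1=E4 downbeat P8
bar 1: v0=D3 v1=C4 downbeat m7
bar 2: v0=F3 v1=F3 downbeat P1
bar 3: v0=A3 v1=C4 downbeat m3
bar 4: v0=G3 v1=E4 downbeat M6
bar 5: v0=A3 v1=D4 downbeat P4
bar 6: v0=C4 v1=C4 downbeat P1
bar 7: v0=F3 v1=E4 downbeat M7
bar 8: v0=E3 v1=E4 downbeat P8
  -> R4 @ bar 1 tick 0 v(0, 1): D3/C4 m7 untreated
  -> R4 @ bar 7 tick 0 v(0, 1): F3/E4 M7 untreated
  -> R8 @ bar 7 tick 0 v(0, 1): penult M7 not 3rd/6th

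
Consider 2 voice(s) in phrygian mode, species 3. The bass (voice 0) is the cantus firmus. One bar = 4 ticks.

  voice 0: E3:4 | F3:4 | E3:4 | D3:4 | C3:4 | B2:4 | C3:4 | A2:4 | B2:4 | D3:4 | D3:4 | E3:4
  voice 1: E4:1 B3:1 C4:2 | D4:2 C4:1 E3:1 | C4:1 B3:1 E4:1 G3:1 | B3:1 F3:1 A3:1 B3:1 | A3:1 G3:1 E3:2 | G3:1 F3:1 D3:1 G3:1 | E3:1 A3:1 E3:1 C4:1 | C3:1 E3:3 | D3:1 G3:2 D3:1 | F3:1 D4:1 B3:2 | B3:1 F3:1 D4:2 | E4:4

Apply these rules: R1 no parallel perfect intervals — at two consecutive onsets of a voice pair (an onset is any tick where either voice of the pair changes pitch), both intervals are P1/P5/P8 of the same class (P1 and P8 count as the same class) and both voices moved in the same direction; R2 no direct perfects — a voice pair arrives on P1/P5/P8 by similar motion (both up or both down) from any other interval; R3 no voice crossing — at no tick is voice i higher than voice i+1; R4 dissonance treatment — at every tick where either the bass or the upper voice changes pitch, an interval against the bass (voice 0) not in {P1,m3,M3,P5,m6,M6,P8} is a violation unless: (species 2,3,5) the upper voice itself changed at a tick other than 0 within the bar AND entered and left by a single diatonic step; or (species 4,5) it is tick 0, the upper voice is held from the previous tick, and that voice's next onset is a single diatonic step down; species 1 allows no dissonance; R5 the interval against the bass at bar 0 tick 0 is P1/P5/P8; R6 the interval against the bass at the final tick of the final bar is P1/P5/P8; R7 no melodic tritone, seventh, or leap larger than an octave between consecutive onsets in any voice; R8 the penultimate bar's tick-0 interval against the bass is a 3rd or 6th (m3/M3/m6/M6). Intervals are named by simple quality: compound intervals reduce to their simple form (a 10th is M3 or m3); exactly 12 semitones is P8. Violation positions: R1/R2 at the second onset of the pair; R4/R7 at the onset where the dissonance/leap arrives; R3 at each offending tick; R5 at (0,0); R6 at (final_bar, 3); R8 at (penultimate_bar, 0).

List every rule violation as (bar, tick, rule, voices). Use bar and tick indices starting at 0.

(1, 3, R3, (0, 1))
(1, 3, R4, (0, 1))
(3, 1, R7, (1,))
(5, 1, R4, (0, 1))
(10, 1, R7, (1,))
(11, 0, R1, (0, 1))

bar 0: v0=E3 v1=E4 downbeat P8
bar 1: v0=F3 v1=D4 downbeat M6
bar 2: v0=E3 v1=C4 downbeat m6
bar 3: v0=D3 v1=B3 downbeat M6
bar 4: v0=C3 v1=A3 downbeat M6
bar 5: v0=B2 v1=G3 downbeat m6
bar 6: v0=C3 v1=E3 downbeat M3
bar 7: v0=A2 v1=C3 downbeat m3
bar 8: v0=B2 v1=D3 downbeat m3
bar 9: v0=D3 v1=F3 downbeat m3
bar 10: v0=D3 v1=B3 downbeat M6
bar 11: v0=E3 v1=E4 downbeat P8
  -> R3 @ bar 1 tick 3 v(0, 1): F3 above E3
  -> R4 @ bar 1 tick 3 v(0, 1): F3/E3 m2 untreated
  -> R7 @ bar 3 tick 1 v(1,): B3->F3 leap 6st
  -> R4 @ bar 5 tick 1 v(0, 1): B2/F3 TT untreated
  -> R7 @ bar 10 tick 1 v(1,): B3->F3 leap 6st
  -> R1 @ bar 11 tick 0 v(0, 1): D3/D4 P8 -> E3/E4 P8 similar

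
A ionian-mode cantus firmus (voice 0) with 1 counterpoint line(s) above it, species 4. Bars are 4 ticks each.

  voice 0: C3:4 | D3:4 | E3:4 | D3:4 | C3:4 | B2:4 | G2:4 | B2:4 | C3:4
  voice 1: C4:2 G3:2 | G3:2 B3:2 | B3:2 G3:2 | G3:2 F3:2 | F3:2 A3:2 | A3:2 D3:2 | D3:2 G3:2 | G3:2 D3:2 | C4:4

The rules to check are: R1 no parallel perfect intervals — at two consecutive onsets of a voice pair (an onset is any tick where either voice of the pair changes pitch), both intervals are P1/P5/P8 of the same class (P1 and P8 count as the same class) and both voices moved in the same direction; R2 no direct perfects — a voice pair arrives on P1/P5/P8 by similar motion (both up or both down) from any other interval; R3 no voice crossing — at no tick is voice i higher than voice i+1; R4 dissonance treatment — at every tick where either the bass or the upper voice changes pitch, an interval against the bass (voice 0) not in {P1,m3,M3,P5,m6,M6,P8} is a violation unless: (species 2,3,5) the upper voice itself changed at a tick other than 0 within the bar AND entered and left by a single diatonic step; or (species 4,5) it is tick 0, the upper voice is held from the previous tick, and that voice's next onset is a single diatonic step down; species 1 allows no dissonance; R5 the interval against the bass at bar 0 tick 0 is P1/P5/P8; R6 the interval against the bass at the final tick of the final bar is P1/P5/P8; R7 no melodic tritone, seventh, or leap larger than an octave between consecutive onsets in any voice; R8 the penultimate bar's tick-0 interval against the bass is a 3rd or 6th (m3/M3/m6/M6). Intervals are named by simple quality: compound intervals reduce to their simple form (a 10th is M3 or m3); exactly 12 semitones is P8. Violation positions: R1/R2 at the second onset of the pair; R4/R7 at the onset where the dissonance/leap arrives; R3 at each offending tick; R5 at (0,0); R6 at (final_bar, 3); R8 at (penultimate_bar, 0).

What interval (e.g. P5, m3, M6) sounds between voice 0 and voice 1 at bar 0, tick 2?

voice 0=C3 voice 1=G3 -> P5

P5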